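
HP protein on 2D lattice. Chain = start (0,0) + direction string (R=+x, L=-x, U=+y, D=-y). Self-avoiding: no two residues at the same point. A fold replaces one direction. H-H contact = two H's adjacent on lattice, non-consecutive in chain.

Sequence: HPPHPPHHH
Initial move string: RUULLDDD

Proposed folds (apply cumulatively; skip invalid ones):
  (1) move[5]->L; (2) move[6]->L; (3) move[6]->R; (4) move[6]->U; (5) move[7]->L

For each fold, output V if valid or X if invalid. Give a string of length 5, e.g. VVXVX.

Initial: RUULLDDD -> [(0, 0), (1, 0), (1, 1), (1, 2), (0, 2), (-1, 2), (-1, 1), (-1, 0), (-1, -1)]
Fold 1: move[5]->L => RUULLLDD VALID
Fold 2: move[6]->L => RUULLLLD VALID
Fold 3: move[6]->R => RUULLLRD INVALID (collision), skipped
Fold 4: move[6]->U => RUULLLUD INVALID (collision), skipped
Fold 5: move[7]->L => RUULLLLL VALID

Answer: VVXXV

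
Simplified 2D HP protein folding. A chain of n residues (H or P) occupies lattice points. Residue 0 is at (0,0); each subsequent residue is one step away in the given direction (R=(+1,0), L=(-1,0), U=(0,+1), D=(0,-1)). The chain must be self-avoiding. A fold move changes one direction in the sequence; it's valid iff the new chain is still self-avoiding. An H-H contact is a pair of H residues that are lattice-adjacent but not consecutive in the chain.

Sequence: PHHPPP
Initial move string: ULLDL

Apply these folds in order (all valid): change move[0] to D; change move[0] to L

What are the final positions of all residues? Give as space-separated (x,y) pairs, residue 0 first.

Initial moves: ULLDL
Fold: move[0]->D => DLLDL (positions: [(0, 0), (0, -1), (-1, -1), (-2, -1), (-2, -2), (-3, -2)])
Fold: move[0]->L => LLLDL (positions: [(0, 0), (-1, 0), (-2, 0), (-3, 0), (-3, -1), (-4, -1)])

Answer: (0,0) (-1,0) (-2,0) (-3,0) (-3,-1) (-4,-1)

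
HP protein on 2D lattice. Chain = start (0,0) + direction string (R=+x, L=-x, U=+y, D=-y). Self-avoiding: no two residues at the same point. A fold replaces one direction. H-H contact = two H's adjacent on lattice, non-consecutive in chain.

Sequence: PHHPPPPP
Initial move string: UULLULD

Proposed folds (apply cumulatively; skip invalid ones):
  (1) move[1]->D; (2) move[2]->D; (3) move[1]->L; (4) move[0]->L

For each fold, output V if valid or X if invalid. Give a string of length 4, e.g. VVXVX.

Initial: UULLULD -> [(0, 0), (0, 1), (0, 2), (-1, 2), (-2, 2), (-2, 3), (-3, 3), (-3, 2)]
Fold 1: move[1]->D => UDLLULD INVALID (collision), skipped
Fold 2: move[2]->D => UUDLULD INVALID (collision), skipped
Fold 3: move[1]->L => ULLLULD VALID
Fold 4: move[0]->L => LLLLULD VALID

Answer: XXVV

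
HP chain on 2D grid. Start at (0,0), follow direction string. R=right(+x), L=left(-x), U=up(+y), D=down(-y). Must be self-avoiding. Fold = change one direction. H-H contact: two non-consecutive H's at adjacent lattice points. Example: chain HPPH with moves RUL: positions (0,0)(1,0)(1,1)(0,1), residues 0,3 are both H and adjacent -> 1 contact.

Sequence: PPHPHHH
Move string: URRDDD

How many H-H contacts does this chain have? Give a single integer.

Answer: 0

Derivation:
Positions: [(0, 0), (0, 1), (1, 1), (2, 1), (2, 0), (2, -1), (2, -2)]
No H-H contacts found.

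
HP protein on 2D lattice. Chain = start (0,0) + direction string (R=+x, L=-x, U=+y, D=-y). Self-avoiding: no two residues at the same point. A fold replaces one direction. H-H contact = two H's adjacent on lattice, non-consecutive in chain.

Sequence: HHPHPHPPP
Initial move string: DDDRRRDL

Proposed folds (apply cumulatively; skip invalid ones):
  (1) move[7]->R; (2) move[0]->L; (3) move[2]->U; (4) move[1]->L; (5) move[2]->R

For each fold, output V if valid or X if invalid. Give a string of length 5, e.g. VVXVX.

Initial: DDDRRRDL -> [(0, 0), (0, -1), (0, -2), (0, -3), (1, -3), (2, -3), (3, -3), (3, -4), (2, -4)]
Fold 1: move[7]->R => DDDRRRDR VALID
Fold 2: move[0]->L => LDDRRRDR VALID
Fold 3: move[2]->U => LDURRRDR INVALID (collision), skipped
Fold 4: move[1]->L => LLDRRRDR VALID
Fold 5: move[2]->R => LLRRRRDR INVALID (collision), skipped

Answer: VVXVX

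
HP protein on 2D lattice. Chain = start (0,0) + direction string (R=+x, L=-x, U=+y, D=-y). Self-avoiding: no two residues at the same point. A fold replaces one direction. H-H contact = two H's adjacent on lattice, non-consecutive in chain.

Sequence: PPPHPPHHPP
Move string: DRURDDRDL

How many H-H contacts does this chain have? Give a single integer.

Answer: 0

Derivation:
Positions: [(0, 0), (0, -1), (1, -1), (1, 0), (2, 0), (2, -1), (2, -2), (3, -2), (3, -3), (2, -3)]
No H-H contacts found.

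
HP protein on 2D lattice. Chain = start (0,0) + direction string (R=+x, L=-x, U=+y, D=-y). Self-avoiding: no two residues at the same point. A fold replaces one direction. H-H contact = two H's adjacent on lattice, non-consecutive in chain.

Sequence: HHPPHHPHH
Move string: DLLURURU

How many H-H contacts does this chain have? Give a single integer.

Answer: 2

Derivation:
Positions: [(0, 0), (0, -1), (-1, -1), (-2, -1), (-2, 0), (-1, 0), (-1, 1), (0, 1), (0, 2)]
H-H contact: residue 0 @(0,0) - residue 5 @(-1, 0)
H-H contact: residue 0 @(0,0) - residue 7 @(0, 1)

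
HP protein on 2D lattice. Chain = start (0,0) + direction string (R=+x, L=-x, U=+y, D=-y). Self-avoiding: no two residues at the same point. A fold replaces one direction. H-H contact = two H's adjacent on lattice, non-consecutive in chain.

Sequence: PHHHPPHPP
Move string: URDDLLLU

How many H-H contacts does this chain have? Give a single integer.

Answer: 0

Derivation:
Positions: [(0, 0), (0, 1), (1, 1), (1, 0), (1, -1), (0, -1), (-1, -1), (-2, -1), (-2, 0)]
No H-H contacts found.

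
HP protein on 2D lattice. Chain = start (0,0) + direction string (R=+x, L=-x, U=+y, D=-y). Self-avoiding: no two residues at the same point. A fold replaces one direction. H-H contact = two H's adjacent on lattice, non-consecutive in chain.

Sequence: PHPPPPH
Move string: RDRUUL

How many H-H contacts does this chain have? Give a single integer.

Positions: [(0, 0), (1, 0), (1, -1), (2, -1), (2, 0), (2, 1), (1, 1)]
H-H contact: residue 1 @(1,0) - residue 6 @(1, 1)

Answer: 1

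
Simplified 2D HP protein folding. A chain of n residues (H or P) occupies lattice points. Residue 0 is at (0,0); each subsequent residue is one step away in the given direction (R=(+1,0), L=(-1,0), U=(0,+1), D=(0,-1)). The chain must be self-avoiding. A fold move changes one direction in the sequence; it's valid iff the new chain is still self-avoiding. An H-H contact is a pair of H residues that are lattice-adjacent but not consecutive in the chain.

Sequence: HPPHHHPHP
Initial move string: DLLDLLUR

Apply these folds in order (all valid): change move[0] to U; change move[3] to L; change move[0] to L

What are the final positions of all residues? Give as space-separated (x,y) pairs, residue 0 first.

Initial moves: DLLDLLUR
Fold: move[0]->U => ULLDLLUR (positions: [(0, 0), (0, 1), (-1, 1), (-2, 1), (-2, 0), (-3, 0), (-4, 0), (-4, 1), (-3, 1)])
Fold: move[3]->L => ULLLLLUR (positions: [(0, 0), (0, 1), (-1, 1), (-2, 1), (-3, 1), (-4, 1), (-5, 1), (-5, 2), (-4, 2)])
Fold: move[0]->L => LLLLLLUR (positions: [(0, 0), (-1, 0), (-2, 0), (-3, 0), (-4, 0), (-5, 0), (-6, 0), (-6, 1), (-5, 1)])

Answer: (0,0) (-1,0) (-2,0) (-3,0) (-4,0) (-5,0) (-6,0) (-6,1) (-5,1)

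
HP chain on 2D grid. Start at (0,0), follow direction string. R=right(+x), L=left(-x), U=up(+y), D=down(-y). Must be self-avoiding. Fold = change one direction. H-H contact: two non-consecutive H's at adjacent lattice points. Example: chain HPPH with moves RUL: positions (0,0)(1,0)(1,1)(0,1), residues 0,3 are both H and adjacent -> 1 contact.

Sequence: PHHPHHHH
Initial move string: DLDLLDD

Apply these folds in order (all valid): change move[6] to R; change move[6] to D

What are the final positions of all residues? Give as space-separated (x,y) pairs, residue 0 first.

Answer: (0,0) (0,-1) (-1,-1) (-1,-2) (-2,-2) (-3,-2) (-3,-3) (-3,-4)

Derivation:
Initial moves: DLDLLDD
Fold: move[6]->R => DLDLLDR (positions: [(0, 0), (0, -1), (-1, -1), (-1, -2), (-2, -2), (-3, -2), (-3, -3), (-2, -3)])
Fold: move[6]->D => DLDLLDD (positions: [(0, 0), (0, -1), (-1, -1), (-1, -2), (-2, -2), (-3, -2), (-3, -3), (-3, -4)])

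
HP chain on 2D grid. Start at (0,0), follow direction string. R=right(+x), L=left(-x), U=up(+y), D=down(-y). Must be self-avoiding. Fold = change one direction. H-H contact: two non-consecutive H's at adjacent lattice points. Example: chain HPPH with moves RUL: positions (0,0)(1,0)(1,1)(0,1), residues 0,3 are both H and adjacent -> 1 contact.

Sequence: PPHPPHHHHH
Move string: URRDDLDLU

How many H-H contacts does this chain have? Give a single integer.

Positions: [(0, 0), (0, 1), (1, 1), (2, 1), (2, 0), (2, -1), (1, -1), (1, -2), (0, -2), (0, -1)]
H-H contact: residue 6 @(1,-1) - residue 9 @(0, -1)

Answer: 1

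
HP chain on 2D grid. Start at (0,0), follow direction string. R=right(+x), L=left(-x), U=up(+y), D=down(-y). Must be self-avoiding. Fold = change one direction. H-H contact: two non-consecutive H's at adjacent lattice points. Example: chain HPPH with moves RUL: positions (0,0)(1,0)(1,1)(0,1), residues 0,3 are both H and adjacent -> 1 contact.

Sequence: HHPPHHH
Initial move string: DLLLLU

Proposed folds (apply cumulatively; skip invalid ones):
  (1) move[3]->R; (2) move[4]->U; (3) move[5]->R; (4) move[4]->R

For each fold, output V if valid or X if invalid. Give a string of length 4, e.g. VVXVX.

Initial: DLLLLU -> [(0, 0), (0, -1), (-1, -1), (-2, -1), (-3, -1), (-4, -1), (-4, 0)]
Fold 1: move[3]->R => DLLRLU INVALID (collision), skipped
Fold 2: move[4]->U => DLLLUU VALID
Fold 3: move[5]->R => DLLLUR VALID
Fold 4: move[4]->R => DLLLRR INVALID (collision), skipped

Answer: XVVX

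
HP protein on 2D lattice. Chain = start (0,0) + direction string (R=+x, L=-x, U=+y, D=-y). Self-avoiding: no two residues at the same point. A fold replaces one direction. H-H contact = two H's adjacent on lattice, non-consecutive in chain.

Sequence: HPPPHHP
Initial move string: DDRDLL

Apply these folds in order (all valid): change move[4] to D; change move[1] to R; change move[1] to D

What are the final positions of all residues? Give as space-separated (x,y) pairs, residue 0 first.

Answer: (0,0) (0,-1) (0,-2) (1,-2) (1,-3) (1,-4) (0,-4)

Derivation:
Initial moves: DDRDLL
Fold: move[4]->D => DDRDDL (positions: [(0, 0), (0, -1), (0, -2), (1, -2), (1, -3), (1, -4), (0, -4)])
Fold: move[1]->R => DRRDDL (positions: [(0, 0), (0, -1), (1, -1), (2, -1), (2, -2), (2, -3), (1, -3)])
Fold: move[1]->D => DDRDDL (positions: [(0, 0), (0, -1), (0, -2), (1, -2), (1, -3), (1, -4), (0, -4)])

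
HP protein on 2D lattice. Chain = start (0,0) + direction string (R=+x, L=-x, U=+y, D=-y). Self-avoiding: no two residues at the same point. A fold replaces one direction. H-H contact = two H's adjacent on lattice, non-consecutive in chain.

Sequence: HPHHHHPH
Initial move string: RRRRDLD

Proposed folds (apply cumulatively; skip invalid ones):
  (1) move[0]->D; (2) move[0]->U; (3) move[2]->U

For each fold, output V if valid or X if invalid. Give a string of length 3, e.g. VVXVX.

Answer: VVX

Derivation:
Initial: RRRRDLD -> [(0, 0), (1, 0), (2, 0), (3, 0), (4, 0), (4, -1), (3, -1), (3, -2)]
Fold 1: move[0]->D => DRRRDLD VALID
Fold 2: move[0]->U => URRRDLD VALID
Fold 3: move[2]->U => URURDLD INVALID (collision), skipped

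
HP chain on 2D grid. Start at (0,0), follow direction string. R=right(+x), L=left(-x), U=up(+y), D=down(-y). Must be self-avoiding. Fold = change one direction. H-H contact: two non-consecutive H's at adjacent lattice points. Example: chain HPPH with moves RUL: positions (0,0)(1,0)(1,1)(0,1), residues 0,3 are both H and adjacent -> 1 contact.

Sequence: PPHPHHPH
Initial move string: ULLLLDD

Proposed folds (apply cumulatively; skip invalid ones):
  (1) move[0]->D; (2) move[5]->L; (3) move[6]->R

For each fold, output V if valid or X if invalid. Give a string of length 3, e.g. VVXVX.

Initial: ULLLLDD -> [(0, 0), (0, 1), (-1, 1), (-2, 1), (-3, 1), (-4, 1), (-4, 0), (-4, -1)]
Fold 1: move[0]->D => DLLLLDD VALID
Fold 2: move[5]->L => DLLLLLD VALID
Fold 3: move[6]->R => DLLLLLR INVALID (collision), skipped

Answer: VVX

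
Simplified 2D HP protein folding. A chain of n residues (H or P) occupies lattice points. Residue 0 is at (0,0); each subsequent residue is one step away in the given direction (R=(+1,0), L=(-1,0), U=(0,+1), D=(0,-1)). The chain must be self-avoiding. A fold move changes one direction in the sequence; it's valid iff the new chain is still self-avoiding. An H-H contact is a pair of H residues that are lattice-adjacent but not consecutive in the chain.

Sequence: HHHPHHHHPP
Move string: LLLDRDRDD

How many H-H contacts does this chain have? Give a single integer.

Answer: 1

Derivation:
Positions: [(0, 0), (-1, 0), (-2, 0), (-3, 0), (-3, -1), (-2, -1), (-2, -2), (-1, -2), (-1, -3), (-1, -4)]
H-H contact: residue 2 @(-2,0) - residue 5 @(-2, -1)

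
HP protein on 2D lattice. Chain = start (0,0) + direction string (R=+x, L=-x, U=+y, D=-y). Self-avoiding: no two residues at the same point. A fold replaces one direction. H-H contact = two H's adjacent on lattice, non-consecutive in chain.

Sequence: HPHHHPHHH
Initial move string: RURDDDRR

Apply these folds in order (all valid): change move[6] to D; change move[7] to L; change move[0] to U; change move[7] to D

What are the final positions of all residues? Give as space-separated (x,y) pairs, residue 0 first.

Answer: (0,0) (0,1) (0,2) (1,2) (1,1) (1,0) (1,-1) (1,-2) (1,-3)

Derivation:
Initial moves: RURDDDRR
Fold: move[6]->D => RURDDDDR (positions: [(0, 0), (1, 0), (1, 1), (2, 1), (2, 0), (2, -1), (2, -2), (2, -3), (3, -3)])
Fold: move[7]->L => RURDDDDL (positions: [(0, 0), (1, 0), (1, 1), (2, 1), (2, 0), (2, -1), (2, -2), (2, -3), (1, -3)])
Fold: move[0]->U => UURDDDDL (positions: [(0, 0), (0, 1), (0, 2), (1, 2), (1, 1), (1, 0), (1, -1), (1, -2), (0, -2)])
Fold: move[7]->D => UURDDDDD (positions: [(0, 0), (0, 1), (0, 2), (1, 2), (1, 1), (1, 0), (1, -1), (1, -2), (1, -3)])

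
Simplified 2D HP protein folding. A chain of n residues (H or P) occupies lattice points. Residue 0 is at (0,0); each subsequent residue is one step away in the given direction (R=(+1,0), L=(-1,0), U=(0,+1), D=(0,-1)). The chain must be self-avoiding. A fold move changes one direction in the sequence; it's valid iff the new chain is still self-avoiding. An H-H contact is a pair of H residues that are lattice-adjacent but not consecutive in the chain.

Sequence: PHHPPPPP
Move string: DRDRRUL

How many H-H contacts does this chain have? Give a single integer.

Positions: [(0, 0), (0, -1), (1, -1), (1, -2), (2, -2), (3, -2), (3, -1), (2, -1)]
No H-H contacts found.

Answer: 0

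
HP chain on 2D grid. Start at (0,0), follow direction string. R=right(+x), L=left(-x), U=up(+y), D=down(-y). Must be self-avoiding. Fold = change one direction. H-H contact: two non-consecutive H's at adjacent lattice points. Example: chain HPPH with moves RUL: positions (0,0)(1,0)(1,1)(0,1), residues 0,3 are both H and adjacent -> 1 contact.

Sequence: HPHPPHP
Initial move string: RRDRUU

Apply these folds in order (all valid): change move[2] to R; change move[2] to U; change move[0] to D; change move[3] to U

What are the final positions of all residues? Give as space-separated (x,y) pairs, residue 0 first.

Answer: (0,0) (0,-1) (1,-1) (1,0) (1,1) (1,2) (1,3)

Derivation:
Initial moves: RRDRUU
Fold: move[2]->R => RRRRUU (positions: [(0, 0), (1, 0), (2, 0), (3, 0), (4, 0), (4, 1), (4, 2)])
Fold: move[2]->U => RRURUU (positions: [(0, 0), (1, 0), (2, 0), (2, 1), (3, 1), (3, 2), (3, 3)])
Fold: move[0]->D => DRURUU (positions: [(0, 0), (0, -1), (1, -1), (1, 0), (2, 0), (2, 1), (2, 2)])
Fold: move[3]->U => DRUUUU (positions: [(0, 0), (0, -1), (1, -1), (1, 0), (1, 1), (1, 2), (1, 3)])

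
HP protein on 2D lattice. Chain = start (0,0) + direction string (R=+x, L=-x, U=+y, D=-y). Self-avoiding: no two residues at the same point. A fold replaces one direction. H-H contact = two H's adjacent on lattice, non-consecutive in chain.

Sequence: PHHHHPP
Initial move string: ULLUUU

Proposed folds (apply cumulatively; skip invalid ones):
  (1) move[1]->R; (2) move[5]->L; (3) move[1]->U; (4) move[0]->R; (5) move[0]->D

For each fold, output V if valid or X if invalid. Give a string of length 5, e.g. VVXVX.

Answer: XVVVX

Derivation:
Initial: ULLUUU -> [(0, 0), (0, 1), (-1, 1), (-2, 1), (-2, 2), (-2, 3), (-2, 4)]
Fold 1: move[1]->R => URLUUU INVALID (collision), skipped
Fold 2: move[5]->L => ULLUUL VALID
Fold 3: move[1]->U => UULUUL VALID
Fold 4: move[0]->R => RULUUL VALID
Fold 5: move[0]->D => DULUUL INVALID (collision), skipped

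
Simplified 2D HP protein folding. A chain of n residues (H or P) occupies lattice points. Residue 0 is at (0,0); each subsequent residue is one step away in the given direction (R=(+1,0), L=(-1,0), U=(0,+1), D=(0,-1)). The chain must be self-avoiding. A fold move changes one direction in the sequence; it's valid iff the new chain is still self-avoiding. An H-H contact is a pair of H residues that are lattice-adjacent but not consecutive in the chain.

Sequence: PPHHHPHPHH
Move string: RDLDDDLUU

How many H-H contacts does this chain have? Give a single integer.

Answer: 1

Derivation:
Positions: [(0, 0), (1, 0), (1, -1), (0, -1), (0, -2), (0, -3), (0, -4), (-1, -4), (-1, -3), (-1, -2)]
H-H contact: residue 4 @(0,-2) - residue 9 @(-1, -2)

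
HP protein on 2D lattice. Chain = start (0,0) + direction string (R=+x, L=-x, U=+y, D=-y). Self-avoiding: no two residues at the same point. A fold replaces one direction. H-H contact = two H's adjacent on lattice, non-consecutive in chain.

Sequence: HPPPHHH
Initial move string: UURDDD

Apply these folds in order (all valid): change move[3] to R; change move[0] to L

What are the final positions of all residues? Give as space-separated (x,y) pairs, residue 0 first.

Initial moves: UURDDD
Fold: move[3]->R => UURRDD (positions: [(0, 0), (0, 1), (0, 2), (1, 2), (2, 2), (2, 1), (2, 0)])
Fold: move[0]->L => LURRDD (positions: [(0, 0), (-1, 0), (-1, 1), (0, 1), (1, 1), (1, 0), (1, -1)])

Answer: (0,0) (-1,0) (-1,1) (0,1) (1,1) (1,0) (1,-1)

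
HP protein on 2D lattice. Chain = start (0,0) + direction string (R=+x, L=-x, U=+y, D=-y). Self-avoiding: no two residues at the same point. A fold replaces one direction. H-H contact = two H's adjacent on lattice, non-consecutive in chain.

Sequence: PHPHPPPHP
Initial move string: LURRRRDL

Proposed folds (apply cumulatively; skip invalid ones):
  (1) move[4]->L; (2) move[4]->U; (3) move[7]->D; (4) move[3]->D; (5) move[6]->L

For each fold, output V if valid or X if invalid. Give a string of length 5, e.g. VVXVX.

Initial: LURRRRDL -> [(0, 0), (-1, 0), (-1, 1), (0, 1), (1, 1), (2, 1), (3, 1), (3, 0), (2, 0)]
Fold 1: move[4]->L => LURRLRDL INVALID (collision), skipped
Fold 2: move[4]->U => LURRURDL INVALID (collision), skipped
Fold 3: move[7]->D => LURRRRDD VALID
Fold 4: move[3]->D => LURDRRDD INVALID (collision), skipped
Fold 5: move[6]->L => LURRRRLD INVALID (collision), skipped

Answer: XXVXX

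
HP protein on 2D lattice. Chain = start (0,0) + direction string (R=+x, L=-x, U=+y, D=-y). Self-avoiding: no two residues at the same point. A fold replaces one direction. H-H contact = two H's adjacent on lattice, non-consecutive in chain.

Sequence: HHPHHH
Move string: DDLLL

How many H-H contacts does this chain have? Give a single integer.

Positions: [(0, 0), (0, -1), (0, -2), (-1, -2), (-2, -2), (-3, -2)]
No H-H contacts found.

Answer: 0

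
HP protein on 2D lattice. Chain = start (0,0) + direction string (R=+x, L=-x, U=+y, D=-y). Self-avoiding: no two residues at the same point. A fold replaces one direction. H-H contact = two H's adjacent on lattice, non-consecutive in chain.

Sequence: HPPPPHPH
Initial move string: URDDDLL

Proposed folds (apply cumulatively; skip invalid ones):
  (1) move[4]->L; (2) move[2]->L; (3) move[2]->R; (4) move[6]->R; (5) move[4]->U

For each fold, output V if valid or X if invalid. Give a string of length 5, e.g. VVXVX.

Answer: VXXXX

Derivation:
Initial: URDDDLL -> [(0, 0), (0, 1), (1, 1), (1, 0), (1, -1), (1, -2), (0, -2), (-1, -2)]
Fold 1: move[4]->L => URDDLLL VALID
Fold 2: move[2]->L => URLDLLL INVALID (collision), skipped
Fold 3: move[2]->R => URRDLLL INVALID (collision), skipped
Fold 4: move[6]->R => URDDLLR INVALID (collision), skipped
Fold 5: move[4]->U => URDDULL INVALID (collision), skipped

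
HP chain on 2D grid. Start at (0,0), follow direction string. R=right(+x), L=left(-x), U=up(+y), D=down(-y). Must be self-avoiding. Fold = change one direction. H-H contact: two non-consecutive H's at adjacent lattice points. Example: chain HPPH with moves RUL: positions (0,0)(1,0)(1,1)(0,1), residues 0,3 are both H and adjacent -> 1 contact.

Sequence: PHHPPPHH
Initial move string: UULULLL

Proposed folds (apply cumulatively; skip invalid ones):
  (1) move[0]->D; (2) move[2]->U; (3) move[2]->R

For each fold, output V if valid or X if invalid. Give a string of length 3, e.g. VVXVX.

Initial: UULULLL -> [(0, 0), (0, 1), (0, 2), (-1, 2), (-1, 3), (-2, 3), (-3, 3), (-4, 3)]
Fold 1: move[0]->D => DULULLL INVALID (collision), skipped
Fold 2: move[2]->U => UUUULLL VALID
Fold 3: move[2]->R => UURULLL VALID

Answer: XVV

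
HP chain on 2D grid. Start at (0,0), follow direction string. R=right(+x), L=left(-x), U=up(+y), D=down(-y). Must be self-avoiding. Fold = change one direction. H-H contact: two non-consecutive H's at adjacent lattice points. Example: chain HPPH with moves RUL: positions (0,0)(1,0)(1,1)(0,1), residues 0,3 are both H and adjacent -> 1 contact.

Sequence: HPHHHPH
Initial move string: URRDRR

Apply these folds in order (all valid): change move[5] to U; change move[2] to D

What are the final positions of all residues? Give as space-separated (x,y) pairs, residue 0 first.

Answer: (0,0) (0,1) (1,1) (1,0) (1,-1) (2,-1) (2,0)

Derivation:
Initial moves: URRDRR
Fold: move[5]->U => URRDRU (positions: [(0, 0), (0, 1), (1, 1), (2, 1), (2, 0), (3, 0), (3, 1)])
Fold: move[2]->D => URDDRU (positions: [(0, 0), (0, 1), (1, 1), (1, 0), (1, -1), (2, -1), (2, 0)])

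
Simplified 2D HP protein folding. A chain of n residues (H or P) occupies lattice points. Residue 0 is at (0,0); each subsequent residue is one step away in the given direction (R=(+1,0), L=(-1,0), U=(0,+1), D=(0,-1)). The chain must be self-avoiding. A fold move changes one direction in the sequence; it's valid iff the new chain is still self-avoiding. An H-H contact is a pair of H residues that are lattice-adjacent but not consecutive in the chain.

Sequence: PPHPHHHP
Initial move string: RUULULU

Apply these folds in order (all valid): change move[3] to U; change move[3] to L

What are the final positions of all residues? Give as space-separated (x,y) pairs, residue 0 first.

Answer: (0,0) (1,0) (1,1) (1,2) (0,2) (0,3) (-1,3) (-1,4)

Derivation:
Initial moves: RUULULU
Fold: move[3]->U => RUUUULU (positions: [(0, 0), (1, 0), (1, 1), (1, 2), (1, 3), (1, 4), (0, 4), (0, 5)])
Fold: move[3]->L => RUULULU (positions: [(0, 0), (1, 0), (1, 1), (1, 2), (0, 2), (0, 3), (-1, 3), (-1, 4)])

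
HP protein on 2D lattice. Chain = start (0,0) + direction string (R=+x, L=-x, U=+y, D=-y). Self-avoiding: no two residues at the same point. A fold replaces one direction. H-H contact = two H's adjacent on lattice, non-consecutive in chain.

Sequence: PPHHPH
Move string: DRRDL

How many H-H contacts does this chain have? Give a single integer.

Answer: 1

Derivation:
Positions: [(0, 0), (0, -1), (1, -1), (2, -1), (2, -2), (1, -2)]
H-H contact: residue 2 @(1,-1) - residue 5 @(1, -2)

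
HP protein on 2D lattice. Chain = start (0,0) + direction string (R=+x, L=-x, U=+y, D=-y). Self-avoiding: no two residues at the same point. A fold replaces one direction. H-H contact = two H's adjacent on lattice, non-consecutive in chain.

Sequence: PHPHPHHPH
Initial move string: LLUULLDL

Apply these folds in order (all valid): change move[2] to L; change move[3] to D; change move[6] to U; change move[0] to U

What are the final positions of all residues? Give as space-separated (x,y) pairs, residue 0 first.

Initial moves: LLUULLDL
Fold: move[2]->L => LLLULLDL (positions: [(0, 0), (-1, 0), (-2, 0), (-3, 0), (-3, 1), (-4, 1), (-5, 1), (-5, 0), (-6, 0)])
Fold: move[3]->D => LLLDLLDL (positions: [(0, 0), (-1, 0), (-2, 0), (-3, 0), (-3, -1), (-4, -1), (-5, -1), (-5, -2), (-6, -2)])
Fold: move[6]->U => LLLDLLUL (positions: [(0, 0), (-1, 0), (-2, 0), (-3, 0), (-3, -1), (-4, -1), (-5, -1), (-5, 0), (-6, 0)])
Fold: move[0]->U => ULLDLLUL (positions: [(0, 0), (0, 1), (-1, 1), (-2, 1), (-2, 0), (-3, 0), (-4, 0), (-4, 1), (-5, 1)])

Answer: (0,0) (0,1) (-1,1) (-2,1) (-2,0) (-3,0) (-4,0) (-4,1) (-5,1)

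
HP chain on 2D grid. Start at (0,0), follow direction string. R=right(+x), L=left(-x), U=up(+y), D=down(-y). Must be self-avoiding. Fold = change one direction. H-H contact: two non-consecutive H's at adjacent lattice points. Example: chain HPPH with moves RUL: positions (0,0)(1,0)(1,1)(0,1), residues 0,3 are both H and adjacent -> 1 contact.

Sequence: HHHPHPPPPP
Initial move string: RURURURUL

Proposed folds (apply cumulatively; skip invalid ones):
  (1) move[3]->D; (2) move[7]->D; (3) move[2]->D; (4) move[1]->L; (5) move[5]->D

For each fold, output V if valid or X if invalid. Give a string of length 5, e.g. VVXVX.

Answer: VXXXX

Derivation:
Initial: RURURURUL -> [(0, 0), (1, 0), (1, 1), (2, 1), (2, 2), (3, 2), (3, 3), (4, 3), (4, 4), (3, 4)]
Fold 1: move[3]->D => RURDRURUL VALID
Fold 2: move[7]->D => RURDRURDL INVALID (collision), skipped
Fold 3: move[2]->D => RUDDRURUL INVALID (collision), skipped
Fold 4: move[1]->L => RLRDRURUL INVALID (collision), skipped
Fold 5: move[5]->D => RURDRDRUL INVALID (collision), skipped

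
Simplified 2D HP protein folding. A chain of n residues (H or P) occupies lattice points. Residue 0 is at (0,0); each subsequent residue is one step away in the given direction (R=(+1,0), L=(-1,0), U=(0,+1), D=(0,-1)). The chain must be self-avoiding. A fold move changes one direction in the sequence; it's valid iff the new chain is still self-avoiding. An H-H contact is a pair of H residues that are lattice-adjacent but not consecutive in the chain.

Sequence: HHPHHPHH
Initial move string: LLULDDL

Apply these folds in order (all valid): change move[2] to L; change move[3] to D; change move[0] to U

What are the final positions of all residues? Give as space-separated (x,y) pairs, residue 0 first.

Answer: (0,0) (0,1) (-1,1) (-2,1) (-2,0) (-2,-1) (-2,-2) (-3,-2)

Derivation:
Initial moves: LLULDDL
Fold: move[2]->L => LLLLDDL (positions: [(0, 0), (-1, 0), (-2, 0), (-3, 0), (-4, 0), (-4, -1), (-4, -2), (-5, -2)])
Fold: move[3]->D => LLLDDDL (positions: [(0, 0), (-1, 0), (-2, 0), (-3, 0), (-3, -1), (-3, -2), (-3, -3), (-4, -3)])
Fold: move[0]->U => ULLDDDL (positions: [(0, 0), (0, 1), (-1, 1), (-2, 1), (-2, 0), (-2, -1), (-2, -2), (-3, -2)])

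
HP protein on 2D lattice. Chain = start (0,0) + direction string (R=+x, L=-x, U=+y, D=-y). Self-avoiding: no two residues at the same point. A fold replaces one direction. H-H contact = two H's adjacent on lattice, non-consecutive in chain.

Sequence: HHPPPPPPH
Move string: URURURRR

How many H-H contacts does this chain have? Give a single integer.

Positions: [(0, 0), (0, 1), (1, 1), (1, 2), (2, 2), (2, 3), (3, 3), (4, 3), (5, 3)]
No H-H contacts found.

Answer: 0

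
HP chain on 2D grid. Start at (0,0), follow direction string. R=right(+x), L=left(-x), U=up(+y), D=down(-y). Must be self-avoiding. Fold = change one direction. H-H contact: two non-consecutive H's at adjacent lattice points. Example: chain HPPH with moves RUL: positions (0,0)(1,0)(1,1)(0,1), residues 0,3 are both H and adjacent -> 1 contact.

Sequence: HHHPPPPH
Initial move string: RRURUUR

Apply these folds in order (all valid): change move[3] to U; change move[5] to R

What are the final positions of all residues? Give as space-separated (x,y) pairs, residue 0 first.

Answer: (0,0) (1,0) (2,0) (2,1) (2,2) (2,3) (3,3) (4,3)

Derivation:
Initial moves: RRURUUR
Fold: move[3]->U => RRUUUUR (positions: [(0, 0), (1, 0), (2, 0), (2, 1), (2, 2), (2, 3), (2, 4), (3, 4)])
Fold: move[5]->R => RRUUURR (positions: [(0, 0), (1, 0), (2, 0), (2, 1), (2, 2), (2, 3), (3, 3), (4, 3)])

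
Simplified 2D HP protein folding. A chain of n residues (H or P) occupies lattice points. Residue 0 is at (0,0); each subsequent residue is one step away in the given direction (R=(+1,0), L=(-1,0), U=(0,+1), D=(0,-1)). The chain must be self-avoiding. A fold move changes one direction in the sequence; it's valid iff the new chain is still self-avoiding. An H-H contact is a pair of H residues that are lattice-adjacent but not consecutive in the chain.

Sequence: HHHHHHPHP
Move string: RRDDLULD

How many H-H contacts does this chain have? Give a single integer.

Answer: 1

Derivation:
Positions: [(0, 0), (1, 0), (2, 0), (2, -1), (2, -2), (1, -2), (1, -1), (0, -1), (0, -2)]
H-H contact: residue 0 @(0,0) - residue 7 @(0, -1)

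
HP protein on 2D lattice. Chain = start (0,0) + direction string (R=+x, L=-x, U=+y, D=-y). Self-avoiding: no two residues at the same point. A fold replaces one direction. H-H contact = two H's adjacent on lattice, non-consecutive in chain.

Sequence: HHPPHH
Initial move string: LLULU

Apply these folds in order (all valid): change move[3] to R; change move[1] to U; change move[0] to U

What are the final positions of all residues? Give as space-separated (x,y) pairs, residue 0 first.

Answer: (0,0) (0,1) (0,2) (0,3) (1,3) (1,4)

Derivation:
Initial moves: LLULU
Fold: move[3]->R => LLURU (positions: [(0, 0), (-1, 0), (-2, 0), (-2, 1), (-1, 1), (-1, 2)])
Fold: move[1]->U => LUURU (positions: [(0, 0), (-1, 0), (-1, 1), (-1, 2), (0, 2), (0, 3)])
Fold: move[0]->U => UUURU (positions: [(0, 0), (0, 1), (0, 2), (0, 3), (1, 3), (1, 4)])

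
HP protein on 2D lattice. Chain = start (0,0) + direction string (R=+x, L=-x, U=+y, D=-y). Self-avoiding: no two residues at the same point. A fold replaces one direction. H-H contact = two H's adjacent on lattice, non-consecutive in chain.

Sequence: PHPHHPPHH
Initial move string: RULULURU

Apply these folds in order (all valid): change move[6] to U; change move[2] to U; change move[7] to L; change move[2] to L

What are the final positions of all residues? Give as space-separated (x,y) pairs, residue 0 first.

Answer: (0,0) (1,0) (1,1) (0,1) (0,2) (-1,2) (-1,3) (-1,4) (-2,4)

Derivation:
Initial moves: RULULURU
Fold: move[6]->U => RULULUUU (positions: [(0, 0), (1, 0), (1, 1), (0, 1), (0, 2), (-1, 2), (-1, 3), (-1, 4), (-1, 5)])
Fold: move[2]->U => RUUULUUU (positions: [(0, 0), (1, 0), (1, 1), (1, 2), (1, 3), (0, 3), (0, 4), (0, 5), (0, 6)])
Fold: move[7]->L => RUUULUUL (positions: [(0, 0), (1, 0), (1, 1), (1, 2), (1, 3), (0, 3), (0, 4), (0, 5), (-1, 5)])
Fold: move[2]->L => RULULUUL (positions: [(0, 0), (1, 0), (1, 1), (0, 1), (0, 2), (-1, 2), (-1, 3), (-1, 4), (-2, 4)])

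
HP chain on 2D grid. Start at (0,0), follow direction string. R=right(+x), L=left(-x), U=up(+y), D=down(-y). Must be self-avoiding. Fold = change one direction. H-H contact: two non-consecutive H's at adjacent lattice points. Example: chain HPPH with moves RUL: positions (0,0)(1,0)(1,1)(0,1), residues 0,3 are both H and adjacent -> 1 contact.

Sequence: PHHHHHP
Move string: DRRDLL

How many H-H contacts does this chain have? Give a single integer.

Answer: 1

Derivation:
Positions: [(0, 0), (0, -1), (1, -1), (2, -1), (2, -2), (1, -2), (0, -2)]
H-H contact: residue 2 @(1,-1) - residue 5 @(1, -2)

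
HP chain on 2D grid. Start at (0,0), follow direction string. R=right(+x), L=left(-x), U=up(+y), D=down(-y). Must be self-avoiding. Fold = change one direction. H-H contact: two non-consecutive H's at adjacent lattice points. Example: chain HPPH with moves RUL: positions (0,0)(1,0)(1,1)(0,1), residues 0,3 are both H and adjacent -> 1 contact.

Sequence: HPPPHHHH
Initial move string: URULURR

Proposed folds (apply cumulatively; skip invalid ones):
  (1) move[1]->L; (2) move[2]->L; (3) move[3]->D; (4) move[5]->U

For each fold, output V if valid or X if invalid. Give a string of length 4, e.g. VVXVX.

Answer: VVXV

Derivation:
Initial: URULURR -> [(0, 0), (0, 1), (1, 1), (1, 2), (0, 2), (0, 3), (1, 3), (2, 3)]
Fold 1: move[1]->L => ULULURR VALID
Fold 2: move[2]->L => ULLLURR VALID
Fold 3: move[3]->D => ULLDURR INVALID (collision), skipped
Fold 4: move[5]->U => ULLLUUR VALID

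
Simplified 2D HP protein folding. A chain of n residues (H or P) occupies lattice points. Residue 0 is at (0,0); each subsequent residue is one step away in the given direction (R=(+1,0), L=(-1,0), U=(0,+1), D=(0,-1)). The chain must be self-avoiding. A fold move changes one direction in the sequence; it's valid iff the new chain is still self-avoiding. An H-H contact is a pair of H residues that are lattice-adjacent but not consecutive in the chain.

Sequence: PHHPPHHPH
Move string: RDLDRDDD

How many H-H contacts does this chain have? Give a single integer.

Answer: 1

Derivation:
Positions: [(0, 0), (1, 0), (1, -1), (0, -1), (0, -2), (1, -2), (1, -3), (1, -4), (1, -5)]
H-H contact: residue 2 @(1,-1) - residue 5 @(1, -2)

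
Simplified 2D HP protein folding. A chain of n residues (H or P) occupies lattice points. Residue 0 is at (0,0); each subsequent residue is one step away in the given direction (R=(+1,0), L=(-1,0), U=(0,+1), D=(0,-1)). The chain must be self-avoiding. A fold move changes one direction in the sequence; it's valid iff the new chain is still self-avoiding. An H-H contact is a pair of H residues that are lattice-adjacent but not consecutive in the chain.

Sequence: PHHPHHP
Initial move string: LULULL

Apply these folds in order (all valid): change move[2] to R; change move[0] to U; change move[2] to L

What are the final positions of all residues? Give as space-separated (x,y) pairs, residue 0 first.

Answer: (0,0) (0,1) (0,2) (-1,2) (-1,3) (-2,3) (-3,3)

Derivation:
Initial moves: LULULL
Fold: move[2]->R => LURULL (positions: [(0, 0), (-1, 0), (-1, 1), (0, 1), (0, 2), (-1, 2), (-2, 2)])
Fold: move[0]->U => UURULL (positions: [(0, 0), (0, 1), (0, 2), (1, 2), (1, 3), (0, 3), (-1, 3)])
Fold: move[2]->L => UULULL (positions: [(0, 0), (0, 1), (0, 2), (-1, 2), (-1, 3), (-2, 3), (-3, 3)])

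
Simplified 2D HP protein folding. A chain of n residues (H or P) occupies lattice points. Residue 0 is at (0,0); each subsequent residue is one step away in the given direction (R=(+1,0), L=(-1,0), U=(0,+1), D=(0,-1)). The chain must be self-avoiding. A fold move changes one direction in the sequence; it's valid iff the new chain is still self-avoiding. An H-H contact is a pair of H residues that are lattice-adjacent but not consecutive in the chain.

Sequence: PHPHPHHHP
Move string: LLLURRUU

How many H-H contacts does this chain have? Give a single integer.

Positions: [(0, 0), (-1, 0), (-2, 0), (-3, 0), (-3, 1), (-2, 1), (-1, 1), (-1, 2), (-1, 3)]
H-H contact: residue 1 @(-1,0) - residue 6 @(-1, 1)

Answer: 1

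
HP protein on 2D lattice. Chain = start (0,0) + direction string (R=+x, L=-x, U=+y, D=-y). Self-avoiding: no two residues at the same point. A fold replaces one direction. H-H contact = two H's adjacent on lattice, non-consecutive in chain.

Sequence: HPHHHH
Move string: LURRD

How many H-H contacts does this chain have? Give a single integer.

Positions: [(0, 0), (-1, 0), (-1, 1), (0, 1), (1, 1), (1, 0)]
H-H contact: residue 0 @(0,0) - residue 5 @(1, 0)
H-H contact: residue 0 @(0,0) - residue 3 @(0, 1)

Answer: 2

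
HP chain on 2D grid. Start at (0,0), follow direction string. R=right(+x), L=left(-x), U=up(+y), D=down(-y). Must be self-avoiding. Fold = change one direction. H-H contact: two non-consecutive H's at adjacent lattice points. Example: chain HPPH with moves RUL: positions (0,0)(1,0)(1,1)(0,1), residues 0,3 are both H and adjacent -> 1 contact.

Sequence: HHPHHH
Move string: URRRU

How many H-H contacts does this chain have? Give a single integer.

Answer: 0

Derivation:
Positions: [(0, 0), (0, 1), (1, 1), (2, 1), (3, 1), (3, 2)]
No H-H contacts found.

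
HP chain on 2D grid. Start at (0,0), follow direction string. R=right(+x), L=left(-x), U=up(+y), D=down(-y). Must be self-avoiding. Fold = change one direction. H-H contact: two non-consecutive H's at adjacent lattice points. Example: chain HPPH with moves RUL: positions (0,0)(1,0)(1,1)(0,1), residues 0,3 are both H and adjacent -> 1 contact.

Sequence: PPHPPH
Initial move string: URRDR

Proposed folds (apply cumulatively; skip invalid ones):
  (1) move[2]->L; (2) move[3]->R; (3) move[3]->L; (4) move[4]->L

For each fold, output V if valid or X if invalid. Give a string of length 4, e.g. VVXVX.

Answer: XVXX

Derivation:
Initial: URRDR -> [(0, 0), (0, 1), (1, 1), (2, 1), (2, 0), (3, 0)]
Fold 1: move[2]->L => URLDR INVALID (collision), skipped
Fold 2: move[3]->R => URRRR VALID
Fold 3: move[3]->L => URRLR INVALID (collision), skipped
Fold 4: move[4]->L => URRRL INVALID (collision), skipped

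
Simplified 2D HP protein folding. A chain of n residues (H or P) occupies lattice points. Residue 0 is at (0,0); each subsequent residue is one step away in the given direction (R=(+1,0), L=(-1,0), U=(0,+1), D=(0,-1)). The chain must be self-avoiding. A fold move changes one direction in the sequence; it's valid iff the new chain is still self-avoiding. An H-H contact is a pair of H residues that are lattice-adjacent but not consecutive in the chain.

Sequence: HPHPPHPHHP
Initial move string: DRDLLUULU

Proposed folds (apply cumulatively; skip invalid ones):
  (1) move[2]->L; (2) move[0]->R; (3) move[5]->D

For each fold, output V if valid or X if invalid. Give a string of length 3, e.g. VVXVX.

Initial: DRDLLUULU -> [(0, 0), (0, -1), (1, -1), (1, -2), (0, -2), (-1, -2), (-1, -1), (-1, 0), (-2, 0), (-2, 1)]
Fold 1: move[2]->L => DRLLLUULU INVALID (collision), skipped
Fold 2: move[0]->R => RRDLLUULU INVALID (collision), skipped
Fold 3: move[5]->D => DRDLLDULU INVALID (collision), skipped

Answer: XXX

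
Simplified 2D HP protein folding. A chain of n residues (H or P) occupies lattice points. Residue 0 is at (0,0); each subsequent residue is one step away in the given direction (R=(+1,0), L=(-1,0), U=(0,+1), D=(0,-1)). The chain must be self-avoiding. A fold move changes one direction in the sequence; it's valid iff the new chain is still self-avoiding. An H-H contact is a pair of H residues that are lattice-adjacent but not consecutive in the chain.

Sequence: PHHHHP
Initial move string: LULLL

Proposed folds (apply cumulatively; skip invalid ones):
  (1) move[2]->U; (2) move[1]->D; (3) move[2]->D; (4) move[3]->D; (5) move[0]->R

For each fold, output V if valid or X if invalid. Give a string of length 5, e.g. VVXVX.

Initial: LULLL -> [(0, 0), (-1, 0), (-1, 1), (-2, 1), (-3, 1), (-4, 1)]
Fold 1: move[2]->U => LUULL VALID
Fold 2: move[1]->D => LDULL INVALID (collision), skipped
Fold 3: move[2]->D => LUDLL INVALID (collision), skipped
Fold 4: move[3]->D => LUUDL INVALID (collision), skipped
Fold 5: move[0]->R => RUULL VALID

Answer: VXXXV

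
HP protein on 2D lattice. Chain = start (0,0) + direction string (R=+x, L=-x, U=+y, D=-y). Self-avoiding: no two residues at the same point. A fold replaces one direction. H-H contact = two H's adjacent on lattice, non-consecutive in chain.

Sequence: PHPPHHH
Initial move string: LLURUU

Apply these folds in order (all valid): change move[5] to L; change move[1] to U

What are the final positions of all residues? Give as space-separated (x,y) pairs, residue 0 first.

Initial moves: LLURUU
Fold: move[5]->L => LLURUL (positions: [(0, 0), (-1, 0), (-2, 0), (-2, 1), (-1, 1), (-1, 2), (-2, 2)])
Fold: move[1]->U => LUURUL (positions: [(0, 0), (-1, 0), (-1, 1), (-1, 2), (0, 2), (0, 3), (-1, 3)])

Answer: (0,0) (-1,0) (-1,1) (-1,2) (0,2) (0,3) (-1,3)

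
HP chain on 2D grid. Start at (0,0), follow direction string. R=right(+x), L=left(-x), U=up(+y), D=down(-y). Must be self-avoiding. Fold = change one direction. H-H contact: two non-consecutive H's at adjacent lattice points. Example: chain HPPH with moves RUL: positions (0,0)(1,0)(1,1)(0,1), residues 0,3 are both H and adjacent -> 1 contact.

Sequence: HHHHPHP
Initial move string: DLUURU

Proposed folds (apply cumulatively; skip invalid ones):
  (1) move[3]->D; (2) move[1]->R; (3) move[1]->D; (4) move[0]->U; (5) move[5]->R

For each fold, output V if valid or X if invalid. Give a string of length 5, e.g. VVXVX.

Initial: DLUURU -> [(0, 0), (0, -1), (-1, -1), (-1, 0), (-1, 1), (0, 1), (0, 2)]
Fold 1: move[3]->D => DLUDRU INVALID (collision), skipped
Fold 2: move[1]->R => DRUURU VALID
Fold 3: move[1]->D => DDUURU INVALID (collision), skipped
Fold 4: move[0]->U => URUURU VALID
Fold 5: move[5]->R => URUURR VALID

Answer: XVXVV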